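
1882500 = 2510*750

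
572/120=143/30 = 4.77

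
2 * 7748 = 15496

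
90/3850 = 9/385 = 0.02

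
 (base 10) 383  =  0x17f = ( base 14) 1D5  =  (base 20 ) J3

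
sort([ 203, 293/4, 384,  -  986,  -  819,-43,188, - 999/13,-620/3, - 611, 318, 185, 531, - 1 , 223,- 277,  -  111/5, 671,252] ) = [ -986, - 819,  -  611, - 277,-620/3, -999/13, -43, -111/5, - 1,293/4, 185, 188, 203,  223, 252,318, 384,531, 671] 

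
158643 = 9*17627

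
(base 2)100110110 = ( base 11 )262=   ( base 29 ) AK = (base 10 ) 310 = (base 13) 1AB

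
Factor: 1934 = 2^1*967^1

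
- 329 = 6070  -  6399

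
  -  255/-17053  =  255/17053 =0.01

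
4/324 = 1/81=0.01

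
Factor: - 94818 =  -2^1 * 3^1*15803^1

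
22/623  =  22/623 = 0.04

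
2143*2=4286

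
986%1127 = 986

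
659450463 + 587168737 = 1246619200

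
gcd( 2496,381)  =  3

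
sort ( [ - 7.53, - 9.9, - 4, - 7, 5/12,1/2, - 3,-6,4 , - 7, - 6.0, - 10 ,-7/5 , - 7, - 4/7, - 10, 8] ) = [ - 10, - 10, - 9.9,-7.53  , - 7, - 7 ,-7, - 6 , - 6.0, - 4,-3, - 7/5, - 4/7,  5/12,1/2, 4, 8 ]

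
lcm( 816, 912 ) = 15504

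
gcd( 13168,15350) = 2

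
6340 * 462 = 2929080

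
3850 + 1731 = 5581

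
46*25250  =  1161500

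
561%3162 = 561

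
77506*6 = 465036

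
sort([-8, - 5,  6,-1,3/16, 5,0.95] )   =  [ - 8, -5,-1, 3/16,0.95, 5 , 6]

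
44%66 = 44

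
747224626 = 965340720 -218116094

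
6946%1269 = 601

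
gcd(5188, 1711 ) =1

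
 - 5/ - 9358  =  5/9358= 0.00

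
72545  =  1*72545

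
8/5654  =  4/2827 =0.00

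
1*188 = 188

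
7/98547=7/98547 =0.00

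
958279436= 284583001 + 673696435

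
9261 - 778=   8483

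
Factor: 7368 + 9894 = 2^1*3^2*7^1*137^1= 17262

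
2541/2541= 1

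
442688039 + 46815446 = 489503485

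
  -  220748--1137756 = 917008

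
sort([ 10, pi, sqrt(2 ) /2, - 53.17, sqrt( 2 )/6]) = [ - 53.17,sqrt( 2 ) /6,  sqrt( 2)/2,  pi,  10]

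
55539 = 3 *18513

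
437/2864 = 437/2864 = 0.15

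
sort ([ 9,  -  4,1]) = [ - 4,1, 9] 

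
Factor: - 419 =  - 419^1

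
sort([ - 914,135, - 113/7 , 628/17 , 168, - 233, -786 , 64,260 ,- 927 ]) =[ - 927, - 914,-786 , - 233 , - 113/7, 628/17,64 , 135 , 168 , 260 ]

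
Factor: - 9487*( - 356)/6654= 1688686/3327 = 2^1*3^ ( - 1)*  53^1 * 89^1*179^1 * 1109^( - 1 )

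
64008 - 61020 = 2988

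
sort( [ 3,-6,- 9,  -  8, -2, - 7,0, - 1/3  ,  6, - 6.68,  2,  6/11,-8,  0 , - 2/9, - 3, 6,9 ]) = [  -  9, - 8, - 8, - 7, - 6.68, - 6, - 3, - 2, - 1/3, - 2/9, 0,0,6/11,2,3,6, 6, 9]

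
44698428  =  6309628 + 38388800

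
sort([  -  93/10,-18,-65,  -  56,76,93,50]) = [  -  65, - 56,-18,-93/10, 50,  76,93 ] 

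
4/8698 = 2/4349 = 0.00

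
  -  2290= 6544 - 8834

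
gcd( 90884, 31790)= 2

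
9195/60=153 + 1/4 =153.25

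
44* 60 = 2640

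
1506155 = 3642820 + - 2136665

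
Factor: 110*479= 52690  =  2^1* 5^1 * 11^1 *479^1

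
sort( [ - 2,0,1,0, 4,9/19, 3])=[ - 2,0,0, 9/19, 1  ,  3,4 ] 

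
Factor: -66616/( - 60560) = 2^( - 1 )*5^(- 1)* 11^1  =  11/10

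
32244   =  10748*3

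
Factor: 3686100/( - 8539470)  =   - 2^1*3^( - 1)*5^1*11^1*239^( - 1)*397^( - 1 )*1117^1  =  - 122870/284649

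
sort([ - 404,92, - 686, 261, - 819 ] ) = [ - 819, - 686, - 404, 92, 261]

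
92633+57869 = 150502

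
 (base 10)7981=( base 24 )dkd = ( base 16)1F2D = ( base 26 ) BKP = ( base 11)5aa6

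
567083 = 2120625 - 1553542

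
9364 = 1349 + 8015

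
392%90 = 32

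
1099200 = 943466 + 155734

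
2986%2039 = 947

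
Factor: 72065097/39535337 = 3^2*13^1 * 615941^1*39535337^ ( - 1 ) 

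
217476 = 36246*6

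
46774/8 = 23387/4=5846.75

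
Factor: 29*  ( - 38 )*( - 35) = 2^1*5^1* 7^1*19^1*29^1 = 38570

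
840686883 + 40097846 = 880784729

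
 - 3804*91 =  - 346164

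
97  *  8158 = 791326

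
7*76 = 532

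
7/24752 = 1/3536 = 0.00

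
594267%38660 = 14367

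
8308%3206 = 1896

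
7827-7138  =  689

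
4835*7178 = 34705630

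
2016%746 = 524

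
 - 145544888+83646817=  - 61898071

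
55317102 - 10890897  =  44426205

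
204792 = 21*9752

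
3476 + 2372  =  5848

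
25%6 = 1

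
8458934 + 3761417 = 12220351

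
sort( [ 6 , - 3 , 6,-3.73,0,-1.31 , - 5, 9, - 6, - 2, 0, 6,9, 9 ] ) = [ - 6, - 5, - 3.73, - 3, - 2, - 1.31, 0, 0, 6, 6, 6, 9, 9, 9]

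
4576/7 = 653 + 5/7 = 653.71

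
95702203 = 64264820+31437383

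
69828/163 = 69828/163  =  428.39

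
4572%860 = 272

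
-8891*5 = - 44455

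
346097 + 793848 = 1139945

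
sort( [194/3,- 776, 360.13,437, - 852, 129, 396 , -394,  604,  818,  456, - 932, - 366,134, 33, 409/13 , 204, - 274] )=[-932, - 852, - 776,-394, - 366, - 274, 409/13,33, 194/3,129,  134, 204,  360.13,  396,437, 456,604, 818 ]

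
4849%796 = 73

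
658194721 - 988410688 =-330215967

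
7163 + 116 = 7279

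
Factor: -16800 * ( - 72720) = 2^9*3^3*5^3*7^1*101^1 = 1221696000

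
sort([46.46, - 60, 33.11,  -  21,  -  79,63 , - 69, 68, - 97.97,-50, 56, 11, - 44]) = [  -  97.97, - 79, - 69, - 60, - 50, - 44, - 21,11, 33.11, 46.46, 56, 63,68] 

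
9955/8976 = 1+89/816 =1.11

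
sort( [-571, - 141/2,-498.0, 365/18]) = [-571, -498.0, - 141/2, 365/18]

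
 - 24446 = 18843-43289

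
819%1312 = 819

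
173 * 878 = 151894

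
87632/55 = 1593+17/55= 1593.31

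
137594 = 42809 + 94785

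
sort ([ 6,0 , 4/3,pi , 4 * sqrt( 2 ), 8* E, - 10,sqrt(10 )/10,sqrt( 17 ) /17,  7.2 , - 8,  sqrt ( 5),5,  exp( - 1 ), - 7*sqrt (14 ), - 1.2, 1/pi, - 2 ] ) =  [ - 7*sqrt( 14), - 10,-8, - 2, - 1.2,0,sqrt (17 ) /17,sqrt( 10)/10, 1/pi,  exp(-1 ),4/3, sqrt( 5 ),pi, 5, 4*sqrt(2), 6,7.2,8*E]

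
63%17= 12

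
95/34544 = 95/34544=0.00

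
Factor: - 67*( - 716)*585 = 28063620 = 2^2*3^2*5^1*13^1* 67^1*179^1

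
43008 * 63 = 2709504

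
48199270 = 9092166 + 39107104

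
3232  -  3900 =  - 668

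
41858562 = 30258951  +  11599611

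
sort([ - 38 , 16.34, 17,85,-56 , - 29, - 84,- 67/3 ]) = [-84,  -  56, - 38, - 29, - 67/3,16.34, 17,  85 ]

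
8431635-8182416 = 249219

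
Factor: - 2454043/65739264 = - 2^(-9 )*3^(- 1) * 127^( - 1)*337^ ( - 1 )*2454043^1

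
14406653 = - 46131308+60537961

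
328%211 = 117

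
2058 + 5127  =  7185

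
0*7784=0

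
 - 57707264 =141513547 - 199220811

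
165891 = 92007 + 73884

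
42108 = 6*7018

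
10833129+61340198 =72173327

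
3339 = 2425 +914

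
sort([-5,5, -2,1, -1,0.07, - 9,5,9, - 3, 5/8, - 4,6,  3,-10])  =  [-10, - 9,- 5,-4, - 3, - 2,-1,0.07,5/8,1, 3,5,5, 6,  9]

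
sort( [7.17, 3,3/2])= [3/2,3, 7.17] 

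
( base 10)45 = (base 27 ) 1I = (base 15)30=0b101101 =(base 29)1G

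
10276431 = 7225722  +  3050709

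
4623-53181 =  - 48558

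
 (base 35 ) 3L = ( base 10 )126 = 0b1111110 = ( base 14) 90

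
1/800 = 1/800=0.00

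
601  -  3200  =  - 2599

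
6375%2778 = 819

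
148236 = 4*37059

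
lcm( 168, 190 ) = 15960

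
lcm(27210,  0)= 0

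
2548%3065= 2548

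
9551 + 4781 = 14332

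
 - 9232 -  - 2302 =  - 6930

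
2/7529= 2/7529= 0.00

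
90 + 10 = 100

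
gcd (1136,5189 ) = 1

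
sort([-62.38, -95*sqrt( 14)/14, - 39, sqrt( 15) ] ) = [ -62.38,- 39, -95*sqrt( 14)/14,sqrt( 15)]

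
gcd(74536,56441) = 77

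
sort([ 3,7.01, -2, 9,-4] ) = [ - 4, - 2, 3, 7.01,9] 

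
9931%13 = 12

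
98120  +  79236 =177356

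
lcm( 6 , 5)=30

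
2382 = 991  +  1391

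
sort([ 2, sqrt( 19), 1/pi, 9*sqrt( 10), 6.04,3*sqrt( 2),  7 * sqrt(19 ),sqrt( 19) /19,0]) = [0, sqrt(  19)/19, 1/pi,  2, 3*sqrt( 2 ),sqrt( 19 ),6.04,9*sqrt( 10),7*sqrt ( 19)]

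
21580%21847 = 21580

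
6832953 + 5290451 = 12123404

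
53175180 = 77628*685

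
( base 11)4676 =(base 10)6133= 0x17f5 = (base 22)CEH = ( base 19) GIF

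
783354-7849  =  775505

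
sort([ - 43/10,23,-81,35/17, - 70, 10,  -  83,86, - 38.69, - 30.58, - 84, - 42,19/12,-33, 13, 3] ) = [ - 84, - 83, - 81, - 70, - 42, - 38.69,-33, - 30.58,-43/10, 19/12, 35/17 , 3, 10, 13,  23, 86] 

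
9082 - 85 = 8997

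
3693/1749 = 1231/583 = 2.11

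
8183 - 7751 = 432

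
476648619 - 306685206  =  169963413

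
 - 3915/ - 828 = 4+67/92 = 4.73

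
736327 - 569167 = 167160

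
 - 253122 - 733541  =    -  986663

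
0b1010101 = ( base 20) 45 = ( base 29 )2r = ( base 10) 85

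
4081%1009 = 45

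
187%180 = 7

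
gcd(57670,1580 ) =790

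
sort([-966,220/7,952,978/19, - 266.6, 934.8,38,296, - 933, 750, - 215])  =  [ - 966,-933, - 266.6, - 215, 220/7, 38,978/19,296,750,  934.8 , 952]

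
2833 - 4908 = -2075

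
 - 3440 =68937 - 72377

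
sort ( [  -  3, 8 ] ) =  [ - 3,8]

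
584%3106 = 584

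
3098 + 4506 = 7604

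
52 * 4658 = 242216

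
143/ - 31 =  - 5  +  12/31 = -4.61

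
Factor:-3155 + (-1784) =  - 11^1*449^1 =- 4939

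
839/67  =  12 + 35/67 = 12.52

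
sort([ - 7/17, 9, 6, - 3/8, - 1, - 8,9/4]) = [ - 8,- 1, - 7/17,-3/8 , 9/4, 6,9 ]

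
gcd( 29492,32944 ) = 4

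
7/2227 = 7/2227 = 0.00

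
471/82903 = 471/82903 = 0.01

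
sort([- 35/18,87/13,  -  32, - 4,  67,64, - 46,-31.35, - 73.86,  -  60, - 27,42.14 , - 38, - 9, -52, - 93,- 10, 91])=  [-93, - 73.86,- 60,-52, - 46, - 38, -32 , -31.35 ,-27, - 10, - 9,- 4,  -  35/18,87/13,42.14, 64,67, 91 ]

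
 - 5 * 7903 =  - 39515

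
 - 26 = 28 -54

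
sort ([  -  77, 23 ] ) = [ - 77,  23]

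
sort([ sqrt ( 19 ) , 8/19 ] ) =[ 8/19,sqrt( 19 ) ] 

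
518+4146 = 4664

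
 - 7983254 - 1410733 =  -9393987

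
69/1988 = 69/1988 = 0.03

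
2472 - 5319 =  -  2847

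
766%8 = 6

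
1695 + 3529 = 5224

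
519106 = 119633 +399473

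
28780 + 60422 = 89202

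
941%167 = 106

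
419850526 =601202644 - 181352118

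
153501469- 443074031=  - 289572562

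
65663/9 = 7295 + 8/9= 7295.89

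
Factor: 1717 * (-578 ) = -2^1 * 17^3*101^1 = - 992426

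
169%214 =169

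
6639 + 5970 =12609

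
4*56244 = 224976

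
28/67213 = 28/67213=0.00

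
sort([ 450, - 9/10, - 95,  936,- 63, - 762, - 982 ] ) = [ - 982, - 762, - 95,-63 ,-9/10,  450, 936]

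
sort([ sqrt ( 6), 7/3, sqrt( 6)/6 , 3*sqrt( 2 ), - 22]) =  [ - 22, sqrt ( 6)/6,7/3, sqrt(6 ), 3*sqrt(2) ]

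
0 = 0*1923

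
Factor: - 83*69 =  - 5727 = - 3^1*23^1*83^1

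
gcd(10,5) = 5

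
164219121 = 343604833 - 179385712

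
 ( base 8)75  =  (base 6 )141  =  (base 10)61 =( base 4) 331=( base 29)23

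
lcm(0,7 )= 0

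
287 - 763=-476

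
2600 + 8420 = 11020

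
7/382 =7/382 =0.02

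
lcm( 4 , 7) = 28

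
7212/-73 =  - 7212/73 = - 98.79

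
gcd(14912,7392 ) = 32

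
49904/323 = 154 + 162/323 = 154.50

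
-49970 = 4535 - 54505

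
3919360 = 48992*80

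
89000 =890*100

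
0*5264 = 0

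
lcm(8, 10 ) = 40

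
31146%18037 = 13109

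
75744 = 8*9468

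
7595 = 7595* 1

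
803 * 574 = 460922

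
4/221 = 4/221 = 0.02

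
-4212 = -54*78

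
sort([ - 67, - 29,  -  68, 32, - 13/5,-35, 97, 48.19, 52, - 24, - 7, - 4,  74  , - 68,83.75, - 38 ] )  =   [ - 68, - 68,- 67, - 38, - 35, - 29, - 24,  -  7, - 4,-13/5,  32,48.19, 52, 74, 83.75, 97 ] 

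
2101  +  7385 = 9486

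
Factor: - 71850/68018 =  - 75/71 = - 3^1* 5^2*71^( - 1) 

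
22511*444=9994884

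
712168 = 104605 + 607563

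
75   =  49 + 26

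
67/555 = 67/555 = 0.12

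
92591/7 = 92591/7 = 13227.29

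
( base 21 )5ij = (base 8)5052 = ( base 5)40402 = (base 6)20014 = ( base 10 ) 2602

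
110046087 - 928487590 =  - 818441503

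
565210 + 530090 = 1095300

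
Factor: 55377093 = 3^1*18459031^1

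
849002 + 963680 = 1812682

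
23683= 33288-9605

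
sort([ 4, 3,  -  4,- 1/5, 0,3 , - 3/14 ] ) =[  -  4,-3/14,-1/5,0,3, 3,4 ] 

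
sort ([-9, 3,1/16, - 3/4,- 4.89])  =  [ -9, - 4.89, - 3/4,  1/16, 3]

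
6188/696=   8 + 155/174 = 8.89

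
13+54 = 67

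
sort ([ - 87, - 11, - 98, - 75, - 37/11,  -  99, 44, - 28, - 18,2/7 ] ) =[ -99, - 98,-87,-75,-28,  -  18, - 11,-37/11, 2/7, 44]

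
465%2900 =465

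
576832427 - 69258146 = 507574281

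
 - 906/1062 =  - 151/177 = -0.85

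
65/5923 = 65/5923= 0.01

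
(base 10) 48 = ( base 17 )2E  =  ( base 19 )2a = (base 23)22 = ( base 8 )60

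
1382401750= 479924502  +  902477248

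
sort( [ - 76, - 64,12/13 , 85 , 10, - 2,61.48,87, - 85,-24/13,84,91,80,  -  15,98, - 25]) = [ - 85, - 76, - 64, - 25, - 15, - 2 , - 24/13,12/13,10,  61.48,80, 84,85,87,91,98] 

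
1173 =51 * 23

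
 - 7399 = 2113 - 9512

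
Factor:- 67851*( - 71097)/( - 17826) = -1608000849/5942 = - 2^( - 1)*3^3 *7^1*13^1 *359^1*1823^1* 2971^(- 1)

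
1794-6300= - 4506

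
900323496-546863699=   353459797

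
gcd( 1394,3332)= 34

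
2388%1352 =1036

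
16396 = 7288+9108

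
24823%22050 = 2773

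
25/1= 25 = 25.00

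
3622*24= 86928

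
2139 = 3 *713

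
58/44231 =58/44231 = 0.00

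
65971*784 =51721264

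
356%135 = 86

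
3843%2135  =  1708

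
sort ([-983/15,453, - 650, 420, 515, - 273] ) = [ - 650,-273,  -  983/15, 420, 453, 515 ]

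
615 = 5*123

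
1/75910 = 1/75910=0.00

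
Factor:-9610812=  - 2^2*3^4*29663^1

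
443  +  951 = 1394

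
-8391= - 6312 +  - 2079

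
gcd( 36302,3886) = 2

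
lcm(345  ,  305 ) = 21045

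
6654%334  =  308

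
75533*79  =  5967107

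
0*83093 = 0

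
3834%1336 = 1162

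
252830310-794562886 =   -  541732576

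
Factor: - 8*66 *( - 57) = 2^4*3^2*11^1*19^1=30096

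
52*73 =3796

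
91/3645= 91/3645= 0.02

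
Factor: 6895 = 5^1*7^1*197^1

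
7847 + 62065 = 69912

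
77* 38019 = 2927463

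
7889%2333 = 890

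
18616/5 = 18616/5 = 3723.20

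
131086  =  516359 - 385273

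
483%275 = 208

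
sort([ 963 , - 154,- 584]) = [-584 ,  -  154,963]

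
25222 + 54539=79761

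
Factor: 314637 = 3^1*104879^1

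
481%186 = 109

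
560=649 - 89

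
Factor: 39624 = 2^3*3^1*13^1*127^1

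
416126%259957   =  156169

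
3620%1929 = 1691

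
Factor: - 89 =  - 89^1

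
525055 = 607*865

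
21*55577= 1167117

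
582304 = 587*992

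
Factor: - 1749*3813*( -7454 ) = 2^1*3^2*11^1 *31^1*41^1*53^1 * 3727^1= 49710256398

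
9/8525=9/8525 = 0.00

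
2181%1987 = 194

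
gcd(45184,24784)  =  16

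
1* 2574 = 2574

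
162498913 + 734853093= 897352006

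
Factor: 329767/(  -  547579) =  - 43^1*59^(- 1) * 7669^1*9281^( - 1 )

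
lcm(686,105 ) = 10290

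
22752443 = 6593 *3451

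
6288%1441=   524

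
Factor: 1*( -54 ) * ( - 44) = 2^3*3^3*11^1 = 2376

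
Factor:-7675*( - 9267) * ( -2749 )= - 195520494525 = - 3^1*5^2*307^1 * 2749^1*3089^1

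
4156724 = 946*4394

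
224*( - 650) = - 145600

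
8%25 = 8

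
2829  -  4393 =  - 1564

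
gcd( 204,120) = 12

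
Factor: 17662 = 2^1 * 8831^1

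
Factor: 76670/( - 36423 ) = -2^1*3^( - 3)*5^1 *11^1*17^1*19^( -1)*41^1*71^( - 1)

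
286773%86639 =26856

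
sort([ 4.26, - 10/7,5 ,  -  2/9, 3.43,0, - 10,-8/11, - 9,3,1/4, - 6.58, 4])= [ - 10, - 9, - 6.58 , - 10/7, - 8/11, - 2/9 , 0 , 1/4, 3, 3.43, 4,4.26,5 ]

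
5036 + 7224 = 12260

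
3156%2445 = 711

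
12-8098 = -8086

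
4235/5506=4235/5506 = 0.77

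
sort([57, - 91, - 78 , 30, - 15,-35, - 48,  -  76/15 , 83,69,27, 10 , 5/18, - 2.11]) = [ - 91, - 78, - 48, - 35, -15, - 76/15, - 2.11, 5/18,  10 , 27,30, 57, 69,83]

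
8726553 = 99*88147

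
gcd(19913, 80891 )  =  1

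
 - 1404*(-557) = 782028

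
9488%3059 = 311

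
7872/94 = 3936/47 = 83.74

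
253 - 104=149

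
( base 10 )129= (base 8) 201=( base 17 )7A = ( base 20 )69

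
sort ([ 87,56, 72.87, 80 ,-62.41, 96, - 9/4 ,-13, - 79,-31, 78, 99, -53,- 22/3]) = [ - 79, - 62.41, - 53,  -  31,-13, - 22/3 , - 9/4,  56,  72.87, 78, 80,87, 96,99 ] 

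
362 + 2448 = 2810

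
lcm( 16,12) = 48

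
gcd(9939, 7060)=1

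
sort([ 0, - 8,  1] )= [-8 , 0,1]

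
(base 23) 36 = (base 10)75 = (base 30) 2F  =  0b1001011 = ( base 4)1023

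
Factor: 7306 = 2^1 * 13^1 * 281^1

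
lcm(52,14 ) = 364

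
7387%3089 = 1209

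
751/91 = 751/91 =8.25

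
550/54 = 275/27 = 10.19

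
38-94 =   -  56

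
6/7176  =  1/1196 =0.00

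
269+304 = 573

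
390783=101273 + 289510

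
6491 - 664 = 5827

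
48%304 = 48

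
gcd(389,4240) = 1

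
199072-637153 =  - 438081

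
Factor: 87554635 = 5^1*7^1 * 103^1*149^1*163^1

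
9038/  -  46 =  - 4519/23 = - 196.48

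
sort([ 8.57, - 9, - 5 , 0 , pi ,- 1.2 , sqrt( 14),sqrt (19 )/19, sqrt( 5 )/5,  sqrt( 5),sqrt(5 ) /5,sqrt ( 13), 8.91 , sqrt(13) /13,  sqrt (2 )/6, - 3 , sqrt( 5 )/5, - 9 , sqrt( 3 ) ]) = [- 9, - 9, - 5, - 3, - 1.2,0,sqrt( 19)/19, sqrt(2 )/6, sqrt( 13)/13 , sqrt ( 5 ) /5,sqrt( 5 )/5 , sqrt( 5)/5, sqrt( 3 ), sqrt( 5 ) , pi,sqrt(13),sqrt( 14),8.57,8.91 ] 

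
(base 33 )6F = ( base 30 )73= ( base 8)325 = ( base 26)85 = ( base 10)213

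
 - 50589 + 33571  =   - 17018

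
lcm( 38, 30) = 570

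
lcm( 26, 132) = 1716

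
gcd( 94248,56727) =99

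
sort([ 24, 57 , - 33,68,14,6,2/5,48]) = [- 33,2/5,6, 14,24, 48,57 , 68]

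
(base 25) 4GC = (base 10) 2912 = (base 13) 1430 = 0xb60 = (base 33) 2M8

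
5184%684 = 396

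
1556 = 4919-3363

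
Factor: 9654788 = 2^2*11^1*13^1*16879^1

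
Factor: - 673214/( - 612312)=2^ (-2) * 3^( - 1) *31^(-1) * 409^1=409/372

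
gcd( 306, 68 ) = 34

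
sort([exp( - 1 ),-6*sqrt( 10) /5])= [ - 6*sqrt( 10) /5 , exp( - 1) ]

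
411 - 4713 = -4302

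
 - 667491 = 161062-828553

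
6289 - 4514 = 1775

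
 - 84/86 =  - 1  +  1/43= - 0.98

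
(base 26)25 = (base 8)71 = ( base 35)1m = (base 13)45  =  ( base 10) 57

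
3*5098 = 15294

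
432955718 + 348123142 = 781078860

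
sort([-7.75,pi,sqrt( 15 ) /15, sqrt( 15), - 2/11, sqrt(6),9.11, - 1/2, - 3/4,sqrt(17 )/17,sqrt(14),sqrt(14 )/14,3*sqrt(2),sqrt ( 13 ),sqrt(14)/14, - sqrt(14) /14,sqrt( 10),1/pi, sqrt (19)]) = [ - 7.75, - 3/4, - 1/2, - sqrt(14 )/14, - 2/11,sqrt(17)/17 , sqrt(15) /15,  sqrt( 14) /14,sqrt(14)/14, 1/pi,sqrt( 6),pi,sqrt ( 10),sqrt( 13),sqrt( 14),sqrt(15), 3*sqrt( 2),sqrt(19),9.11] 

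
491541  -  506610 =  - 15069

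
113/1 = 113 =113.00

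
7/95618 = 7/95618 = 0.00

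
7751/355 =21 + 296/355 = 21.83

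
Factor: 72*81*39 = 227448=2^3 * 3^7 *13^1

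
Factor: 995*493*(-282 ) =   -  138330870 = - 2^1*3^1 *5^1*17^1*29^1 * 47^1*199^1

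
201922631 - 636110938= - 434188307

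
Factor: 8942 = 2^1*17^1*263^1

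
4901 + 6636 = 11537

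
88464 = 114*776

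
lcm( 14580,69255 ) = 277020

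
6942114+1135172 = 8077286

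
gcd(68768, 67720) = 8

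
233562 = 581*402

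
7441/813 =7441/813 = 9.15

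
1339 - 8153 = -6814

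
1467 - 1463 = 4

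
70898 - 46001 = 24897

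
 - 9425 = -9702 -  - 277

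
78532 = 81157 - 2625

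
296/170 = 1 + 63/85  =  1.74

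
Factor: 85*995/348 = 2^( - 2)*3^( - 1 )*5^2*17^1*29^(  -  1 ) * 199^1 = 84575/348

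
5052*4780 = 24148560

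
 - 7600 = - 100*76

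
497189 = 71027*7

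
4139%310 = 109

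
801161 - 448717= 352444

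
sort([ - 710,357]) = [-710, 357]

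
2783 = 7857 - 5074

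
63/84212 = 63/84212  =  0.00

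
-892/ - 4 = 223 + 0/1 =223.00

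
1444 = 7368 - 5924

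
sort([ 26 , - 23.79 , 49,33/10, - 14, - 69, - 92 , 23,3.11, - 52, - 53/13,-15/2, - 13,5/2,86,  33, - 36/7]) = [ - 92, - 69 , -52, - 23.79, - 14, - 13, - 15/2,-36/7, - 53/13, 5/2,3.11,33/10, 23,26,  33, 49 , 86 ] 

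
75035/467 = 160 + 315/467 = 160.67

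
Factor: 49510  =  2^1*5^1*4951^1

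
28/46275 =28/46275 = 0.00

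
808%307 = 194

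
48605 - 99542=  - 50937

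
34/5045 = 34/5045   =  0.01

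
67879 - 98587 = - 30708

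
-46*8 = - 368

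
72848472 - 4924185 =67924287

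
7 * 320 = 2240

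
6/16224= 1/2704 = 0.00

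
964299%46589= 32519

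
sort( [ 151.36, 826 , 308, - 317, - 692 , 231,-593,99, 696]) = [ - 692,-593, - 317, 99, 151.36, 231, 308,696, 826 ]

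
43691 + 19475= 63166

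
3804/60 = 63 + 2/5 = 63.40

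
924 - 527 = 397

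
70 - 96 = - 26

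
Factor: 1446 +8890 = 2^5  *17^1*19^1 = 10336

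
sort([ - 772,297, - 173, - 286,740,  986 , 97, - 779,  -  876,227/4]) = [ - 876, - 779, - 772 ,- 286, - 173 , 227/4, 97,297, 740 , 986] 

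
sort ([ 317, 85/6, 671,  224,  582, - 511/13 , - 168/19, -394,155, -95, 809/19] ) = [ - 394,-95, - 511/13,-168/19, 85/6,809/19 , 155,224,317,  582,671 ] 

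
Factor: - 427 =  - 7^1 * 61^1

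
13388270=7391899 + 5996371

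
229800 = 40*5745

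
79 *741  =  58539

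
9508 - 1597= 7911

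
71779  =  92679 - 20900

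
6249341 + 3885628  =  10134969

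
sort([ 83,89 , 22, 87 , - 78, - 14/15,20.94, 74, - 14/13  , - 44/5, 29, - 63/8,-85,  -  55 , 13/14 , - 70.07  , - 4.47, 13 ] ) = [-85, - 78, -70.07,  -  55,-44/5, - 63/8,  -  4.47,-14/13,  -  14/15,  13/14, 13,20.94, 22, 29,74, 83, 87, 89]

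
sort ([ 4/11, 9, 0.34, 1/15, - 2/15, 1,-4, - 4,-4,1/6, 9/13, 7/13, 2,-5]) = [ - 5, - 4, - 4, - 4, - 2/15, 1/15, 1/6,0.34,4/11,7/13, 9/13,  1,2,  9]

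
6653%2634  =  1385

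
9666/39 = 3222/13 = 247.85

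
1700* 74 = 125800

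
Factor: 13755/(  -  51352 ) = - 2^( - 3)*3^1*5^1*7^( - 1) = - 15/56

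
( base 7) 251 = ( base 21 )68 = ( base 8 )206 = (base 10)134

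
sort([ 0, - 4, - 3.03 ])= [-4,-3.03,0 ] 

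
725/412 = 725/412 = 1.76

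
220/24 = 9 + 1/6 =9.17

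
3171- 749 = 2422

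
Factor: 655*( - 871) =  - 570505 = - 5^1*13^1*67^1*131^1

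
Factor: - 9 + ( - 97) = -2^1* 53^1 = - 106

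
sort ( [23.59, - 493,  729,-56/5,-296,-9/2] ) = [- 493, - 296, - 56/5, -9/2, 23.59 , 729]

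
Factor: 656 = 2^4*41^1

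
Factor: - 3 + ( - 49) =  - 52 = -  2^2*13^1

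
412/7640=103/1910 = 0.05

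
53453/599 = 89 + 142/599 = 89.24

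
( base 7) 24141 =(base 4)1201230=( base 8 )14154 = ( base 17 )14ad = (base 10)6252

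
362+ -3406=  - 3044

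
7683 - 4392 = 3291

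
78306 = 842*93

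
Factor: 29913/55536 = 767/1424=2^(  -  4)*13^1*59^1*89^( - 1)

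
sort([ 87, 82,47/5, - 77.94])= [ - 77.94,47/5,82, 87] 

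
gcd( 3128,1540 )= 4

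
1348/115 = 1348/115 = 11.72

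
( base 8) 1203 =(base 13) 3A6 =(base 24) 12j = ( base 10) 643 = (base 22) 175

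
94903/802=94903/802 = 118.33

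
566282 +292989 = 859271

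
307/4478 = 307/4478 = 0.07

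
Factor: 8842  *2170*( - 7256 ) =- 2^5 * 5^1*7^1*31^1* 907^1*4421^1 = - 139221887840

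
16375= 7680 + 8695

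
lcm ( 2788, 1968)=33456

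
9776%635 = 251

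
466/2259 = 466/2259 = 0.21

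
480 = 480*1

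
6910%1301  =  405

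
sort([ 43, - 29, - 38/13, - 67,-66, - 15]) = [ - 67, -66, - 29, - 15, - 38/13,43]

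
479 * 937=448823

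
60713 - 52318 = 8395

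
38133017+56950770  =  95083787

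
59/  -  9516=- 59/9516 = -  0.01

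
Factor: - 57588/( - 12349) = 2^2*3^1*53^(-1 ) * 233^(-1 )*4799^1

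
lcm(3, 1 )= 3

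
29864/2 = 14932 = 14932.00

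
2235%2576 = 2235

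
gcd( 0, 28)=28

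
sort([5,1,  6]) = [1,5,6] 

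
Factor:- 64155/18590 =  -2^( - 1 )*3^1*7^1*11^( - 1)*13^( - 1) * 47^1 = - 987/286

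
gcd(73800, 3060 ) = 180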